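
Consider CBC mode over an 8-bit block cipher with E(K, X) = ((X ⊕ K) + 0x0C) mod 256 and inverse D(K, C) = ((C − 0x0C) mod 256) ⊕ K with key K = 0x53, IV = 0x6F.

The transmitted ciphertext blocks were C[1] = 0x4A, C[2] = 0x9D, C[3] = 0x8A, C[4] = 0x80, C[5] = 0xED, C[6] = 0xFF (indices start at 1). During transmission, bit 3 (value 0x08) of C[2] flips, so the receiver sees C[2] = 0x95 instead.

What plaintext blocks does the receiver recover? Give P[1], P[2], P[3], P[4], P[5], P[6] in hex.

CBC decryption: P_i = D(K, C_i) ⊕ C_{i−1}, with C_{0} = IV.
Only C[2] changed, to 0x95. In CBC, a change in C_i garbles P_i and flips the same bit in P_{i+1}. Decrypting the received ciphertext:
P[1]: D(K, 0x4A) = 0x6D; 0x6D ⊕ 0x6F = 0x02.
P[2]: D(K, 0x95) = 0xDA; 0xDA ⊕ 0x4A = 0x90.
P[3]: D(K, 0x8A) = 0x2D; 0x2D ⊕ 0x95 = 0xB8.
P[4]: D(K, 0x80) = 0x27; 0x27 ⊕ 0x8A = 0xAD.
P[5]: D(K, 0xED) = 0xB2; 0xB2 ⊕ 0x80 = 0x32.
P[6]: D(K, 0xFF) = 0xA0; 0xA0 ⊕ 0xED = 0x4D.
Blocks that differ from the original plaintext: P[2], P[3].

P[1] = 0x02, P[2] = 0x90, P[3] = 0xB8, P[4] = 0xAD, P[5] = 0x32, P[6] = 0x4D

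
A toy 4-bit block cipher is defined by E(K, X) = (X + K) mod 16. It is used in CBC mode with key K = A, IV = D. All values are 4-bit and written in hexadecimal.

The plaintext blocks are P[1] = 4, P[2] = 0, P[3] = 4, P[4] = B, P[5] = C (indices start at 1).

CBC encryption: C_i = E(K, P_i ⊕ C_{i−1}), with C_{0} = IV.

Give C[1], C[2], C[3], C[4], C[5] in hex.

C[1]: P[1] ⊕ D = 9; E(K, 9) = 3.
C[2]: P[2] ⊕ 3 = 3; E(K, 3) = D.
C[3]: P[3] ⊕ D = 9; E(K, 9) = 3.
C[4]: P[4] ⊕ 3 = 8; E(K, 8) = 2.
C[5]: P[5] ⊕ 2 = E; E(K, E) = 8.

C[1] = 3, C[2] = D, C[3] = 3, C[4] = 2, C[5] = 8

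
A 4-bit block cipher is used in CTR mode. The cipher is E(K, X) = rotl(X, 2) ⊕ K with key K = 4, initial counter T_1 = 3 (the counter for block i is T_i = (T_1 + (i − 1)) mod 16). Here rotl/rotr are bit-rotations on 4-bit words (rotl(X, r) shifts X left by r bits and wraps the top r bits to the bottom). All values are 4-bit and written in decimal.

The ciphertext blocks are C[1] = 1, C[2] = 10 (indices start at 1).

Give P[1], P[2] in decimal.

P[1] = 9, P[2] = 15

CTR decryption: S_i = E(K, T_i) where T_i is the counter for block i; P_i = C_i ⊕ S_i.
P[1]: T = 3, S = E(K, T) = 8; 1 ⊕ 8 = 9.
P[2]: T = 4, S = E(K, T) = 5; 10 ⊕ 5 = 15.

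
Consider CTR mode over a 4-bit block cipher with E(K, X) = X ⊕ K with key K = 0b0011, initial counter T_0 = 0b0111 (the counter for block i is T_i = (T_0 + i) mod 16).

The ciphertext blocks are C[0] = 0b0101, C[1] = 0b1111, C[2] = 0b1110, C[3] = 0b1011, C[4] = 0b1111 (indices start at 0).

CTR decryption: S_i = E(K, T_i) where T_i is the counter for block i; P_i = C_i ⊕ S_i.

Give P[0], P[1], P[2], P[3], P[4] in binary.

P[0] = 0b0001, P[1] = 0b0100, P[2] = 0b0100, P[3] = 0b0010, P[4] = 0b0111

P[0]: T = 0b0111, S = E(K, T) = 0b0100; 0b0101 ⊕ 0b0100 = 0b0001.
P[1]: T = 0b1000, S = E(K, T) = 0b1011; 0b1111 ⊕ 0b1011 = 0b0100.
P[2]: T = 0b1001, S = E(K, T) = 0b1010; 0b1110 ⊕ 0b1010 = 0b0100.
P[3]: T = 0b1010, S = E(K, T) = 0b1001; 0b1011 ⊕ 0b1001 = 0b0010.
P[4]: T = 0b1011, S = E(K, T) = 0b1000; 0b1111 ⊕ 0b1000 = 0b0111.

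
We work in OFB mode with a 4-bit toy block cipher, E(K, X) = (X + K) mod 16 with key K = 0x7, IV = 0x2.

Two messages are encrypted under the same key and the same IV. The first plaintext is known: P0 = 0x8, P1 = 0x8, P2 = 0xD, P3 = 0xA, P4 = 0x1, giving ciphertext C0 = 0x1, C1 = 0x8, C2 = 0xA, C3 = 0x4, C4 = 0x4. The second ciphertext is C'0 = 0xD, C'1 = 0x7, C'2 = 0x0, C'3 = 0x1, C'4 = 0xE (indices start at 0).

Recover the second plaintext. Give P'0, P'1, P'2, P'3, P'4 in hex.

In OFB with a reused IV, both messages share the same keystream S_i, so C_i ⊕ C'_i = P_i ⊕ P'_i and thus P'_i = P_i ⊕ C_i ⊕ C'_i.
P'0: 0x8 ⊕ 0x1 ⊕ 0xD = 0x4.
P'1: 0x8 ⊕ 0x8 ⊕ 0x7 = 0x7.
P'2: 0xD ⊕ 0xA ⊕ 0x0 = 0x7.
P'3: 0xA ⊕ 0x4 ⊕ 0x1 = 0xF.
P'4: 0x1 ⊕ 0x4 ⊕ 0xE = 0xB.

P'0 = 0x4, P'1 = 0x7, P'2 = 0x7, P'3 = 0xF, P'4 = 0xB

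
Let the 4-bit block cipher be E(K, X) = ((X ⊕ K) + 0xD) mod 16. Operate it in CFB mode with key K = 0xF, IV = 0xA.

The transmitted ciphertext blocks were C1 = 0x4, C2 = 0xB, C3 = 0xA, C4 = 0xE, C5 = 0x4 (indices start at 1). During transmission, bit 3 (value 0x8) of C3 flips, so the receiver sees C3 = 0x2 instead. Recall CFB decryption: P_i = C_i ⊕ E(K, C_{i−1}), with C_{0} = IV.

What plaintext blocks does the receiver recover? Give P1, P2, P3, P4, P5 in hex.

P1 = 0x6, P2 = 0x3, P3 = 0x3, P4 = 0x4, P5 = 0xA

Only C3 changed, to 0x2. In CFB, a change in C_i flips the same bit in P_i and garbles P_{i+1}. Decrypting the received ciphertext:
P1: E(K, 0xA) = 0x2; 0x4 ⊕ 0x2 = 0x6.
P2: E(K, 0x4) = 0x8; 0xB ⊕ 0x8 = 0x3.
P3: E(K, 0xB) = 0x1; 0x2 ⊕ 0x1 = 0x3.
P4: E(K, 0x2) = 0xA; 0xE ⊕ 0xA = 0x4.
P5: E(K, 0xE) = 0xE; 0x4 ⊕ 0xE = 0xA.
Blocks that differ from the original plaintext: P3, P4.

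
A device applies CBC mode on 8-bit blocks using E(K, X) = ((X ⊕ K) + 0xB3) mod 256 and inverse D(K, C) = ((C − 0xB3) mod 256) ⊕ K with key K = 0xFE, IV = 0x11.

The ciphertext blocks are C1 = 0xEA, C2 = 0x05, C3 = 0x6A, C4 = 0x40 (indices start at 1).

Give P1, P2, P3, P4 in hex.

P1 = 0xD8, P2 = 0x46, P3 = 0x4C, P4 = 0x19

CBC decryption: P_i = D(K, C_i) ⊕ C_{i−1}, with C_{0} = IV.
P1: D(K, 0xEA) = 0xC9; 0xC9 ⊕ 0x11 = 0xD8.
P2: D(K, 0x05) = 0xAC; 0xAC ⊕ 0xEA = 0x46.
P3: D(K, 0x6A) = 0x49; 0x49 ⊕ 0x05 = 0x4C.
P4: D(K, 0x40) = 0x73; 0x73 ⊕ 0x6A = 0x19.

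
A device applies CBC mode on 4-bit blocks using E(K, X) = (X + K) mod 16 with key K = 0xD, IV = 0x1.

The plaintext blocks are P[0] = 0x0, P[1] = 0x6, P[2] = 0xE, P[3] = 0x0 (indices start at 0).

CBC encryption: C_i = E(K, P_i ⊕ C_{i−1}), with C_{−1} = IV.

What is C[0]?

C[0] = 0xE

C[0]: P[0] ⊕ 0x1 = 0x1; E(K, 0x1) = 0xE.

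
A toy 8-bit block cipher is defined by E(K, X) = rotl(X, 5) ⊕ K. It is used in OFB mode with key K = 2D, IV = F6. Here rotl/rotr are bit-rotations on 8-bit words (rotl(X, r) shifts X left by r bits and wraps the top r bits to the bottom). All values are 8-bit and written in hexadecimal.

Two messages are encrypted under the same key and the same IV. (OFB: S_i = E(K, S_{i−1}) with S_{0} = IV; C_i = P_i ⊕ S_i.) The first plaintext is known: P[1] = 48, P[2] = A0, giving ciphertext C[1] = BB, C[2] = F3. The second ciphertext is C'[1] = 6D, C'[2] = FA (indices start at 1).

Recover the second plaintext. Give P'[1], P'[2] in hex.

P'[1] = 9E, P'[2] = A9

In OFB with a reused IV, both messages share the same keystream S_i, so C_i ⊕ C'_i = P_i ⊕ P'_i and thus P'_i = P_i ⊕ C_i ⊕ C'_i.
P'[1]: 48 ⊕ BB ⊕ 6D = 9E.
P'[2]: A0 ⊕ F3 ⊕ FA = A9.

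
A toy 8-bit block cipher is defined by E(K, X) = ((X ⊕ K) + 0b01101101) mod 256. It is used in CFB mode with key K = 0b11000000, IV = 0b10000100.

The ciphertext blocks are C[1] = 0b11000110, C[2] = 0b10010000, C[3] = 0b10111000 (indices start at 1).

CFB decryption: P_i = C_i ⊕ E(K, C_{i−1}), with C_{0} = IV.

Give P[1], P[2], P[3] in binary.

P[1]: E(K, 0b10000100) = 0b10110001; 0b11000110 ⊕ 0b10110001 = 0b01110111.
P[2]: E(K, 0b11000110) = 0b01110011; 0b10010000 ⊕ 0b01110011 = 0b11100011.
P[3]: E(K, 0b10010000) = 0b10111101; 0b10111000 ⊕ 0b10111101 = 0b00000101.

P[1] = 0b01110111, P[2] = 0b11100011, P[3] = 0b00000101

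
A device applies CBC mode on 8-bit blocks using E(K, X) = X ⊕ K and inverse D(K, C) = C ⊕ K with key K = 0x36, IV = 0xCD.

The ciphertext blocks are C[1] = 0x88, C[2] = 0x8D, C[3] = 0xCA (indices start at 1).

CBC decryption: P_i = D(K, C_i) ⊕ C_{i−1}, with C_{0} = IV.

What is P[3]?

P[3]: D(K, 0xCA) = 0xFC; 0xFC ⊕ 0x8D = 0x71.

P[3] = 0x71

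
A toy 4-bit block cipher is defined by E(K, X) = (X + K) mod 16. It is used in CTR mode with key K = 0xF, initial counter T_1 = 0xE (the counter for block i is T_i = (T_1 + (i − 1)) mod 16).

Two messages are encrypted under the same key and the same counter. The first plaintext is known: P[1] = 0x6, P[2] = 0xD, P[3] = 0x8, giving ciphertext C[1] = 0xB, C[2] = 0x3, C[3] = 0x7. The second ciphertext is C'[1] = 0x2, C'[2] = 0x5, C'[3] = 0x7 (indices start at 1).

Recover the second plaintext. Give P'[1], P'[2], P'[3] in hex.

P'[1] = 0xF, P'[2] = 0xB, P'[3] = 0x8

In CTR with a reused counter, both messages share the same keystream S_i, so C_i ⊕ C'_i = P_i ⊕ P'_i and thus P'_i = P_i ⊕ C_i ⊕ C'_i.
P'[1]: 0x6 ⊕ 0xB ⊕ 0x2 = 0xF.
P'[2]: 0xD ⊕ 0x3 ⊕ 0x5 = 0xB.
P'[3]: 0x8 ⊕ 0x7 ⊕ 0x7 = 0x8.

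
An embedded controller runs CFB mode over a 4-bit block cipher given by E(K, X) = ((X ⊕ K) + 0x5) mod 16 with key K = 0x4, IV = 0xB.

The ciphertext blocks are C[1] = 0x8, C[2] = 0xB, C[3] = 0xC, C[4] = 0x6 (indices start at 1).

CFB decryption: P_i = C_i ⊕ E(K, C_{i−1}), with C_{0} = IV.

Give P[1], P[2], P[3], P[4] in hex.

P[1]: E(K, 0xB) = 0x4; 0x8 ⊕ 0x4 = 0xC.
P[2]: E(K, 0x8) = 0x1; 0xB ⊕ 0x1 = 0xA.
P[3]: E(K, 0xB) = 0x4; 0xC ⊕ 0x4 = 0x8.
P[4]: E(K, 0xC) = 0xD; 0x6 ⊕ 0xD = 0xB.

P[1] = 0xC, P[2] = 0xA, P[3] = 0x8, P[4] = 0xB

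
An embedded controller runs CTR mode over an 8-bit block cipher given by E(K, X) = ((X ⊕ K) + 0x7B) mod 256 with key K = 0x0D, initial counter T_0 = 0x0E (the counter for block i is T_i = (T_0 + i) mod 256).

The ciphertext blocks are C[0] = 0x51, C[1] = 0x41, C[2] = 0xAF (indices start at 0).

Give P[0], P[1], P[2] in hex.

CTR decryption: S_i = E(K, T_i) where T_i is the counter for block i; P_i = C_i ⊕ S_i.
P[0]: T = 0x0E, S = E(K, T) = 0x7E; 0x51 ⊕ 0x7E = 0x2F.
P[1]: T = 0x0F, S = E(K, T) = 0x7D; 0x41 ⊕ 0x7D = 0x3C.
P[2]: T = 0x10, S = E(K, T) = 0x98; 0xAF ⊕ 0x98 = 0x37.

P[0] = 0x2F, P[1] = 0x3C, P[2] = 0x37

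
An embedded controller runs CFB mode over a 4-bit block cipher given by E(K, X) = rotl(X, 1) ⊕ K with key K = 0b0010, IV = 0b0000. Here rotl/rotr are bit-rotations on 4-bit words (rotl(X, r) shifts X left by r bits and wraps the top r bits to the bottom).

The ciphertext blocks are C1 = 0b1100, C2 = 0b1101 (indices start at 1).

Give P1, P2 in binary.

P1 = 0b1110, P2 = 0b0110

CFB decryption: P_i = C_i ⊕ E(K, C_{i−1}), with C_{0} = IV.
P1: E(K, 0b0000) = 0b0010; 0b1100 ⊕ 0b0010 = 0b1110.
P2: E(K, 0b1100) = 0b1011; 0b1101 ⊕ 0b1011 = 0b0110.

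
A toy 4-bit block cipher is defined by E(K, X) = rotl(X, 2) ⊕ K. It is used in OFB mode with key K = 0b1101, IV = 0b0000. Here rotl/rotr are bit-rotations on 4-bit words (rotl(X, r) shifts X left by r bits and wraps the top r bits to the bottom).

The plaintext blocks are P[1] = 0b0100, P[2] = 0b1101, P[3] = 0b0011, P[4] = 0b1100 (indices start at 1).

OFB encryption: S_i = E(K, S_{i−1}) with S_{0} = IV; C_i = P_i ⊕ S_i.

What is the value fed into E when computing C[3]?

C[1]: S = E(K, 0b0000) = 0b1101; 0b0100 ⊕ 0b1101 = 0b1001.
C[2]: S = E(K, 0b1101) = 0b1010; 0b1101 ⊕ 0b1010 = 0b0111.
C[3]: S = E(K, 0b1010) = 0b0111; 0b0011 ⊕ 0b0111 = 0b0100.
So the input to E for block [3] is 0b1010.

0b1010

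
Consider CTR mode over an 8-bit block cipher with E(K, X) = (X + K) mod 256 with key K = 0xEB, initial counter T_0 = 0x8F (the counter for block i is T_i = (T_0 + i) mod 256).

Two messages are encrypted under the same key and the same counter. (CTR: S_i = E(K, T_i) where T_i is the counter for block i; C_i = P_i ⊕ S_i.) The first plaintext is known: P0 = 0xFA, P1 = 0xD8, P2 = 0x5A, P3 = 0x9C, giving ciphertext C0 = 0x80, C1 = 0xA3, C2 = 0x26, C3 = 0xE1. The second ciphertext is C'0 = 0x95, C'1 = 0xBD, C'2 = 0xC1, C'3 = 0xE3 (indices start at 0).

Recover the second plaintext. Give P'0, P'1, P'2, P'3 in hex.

In CTR with a reused counter, both messages share the same keystream S_i, so C_i ⊕ C'_i = P_i ⊕ P'_i and thus P'_i = P_i ⊕ C_i ⊕ C'_i.
P'0: 0xFA ⊕ 0x80 ⊕ 0x95 = 0xEF.
P'1: 0xD8 ⊕ 0xA3 ⊕ 0xBD = 0xC6.
P'2: 0x5A ⊕ 0x26 ⊕ 0xC1 = 0xBD.
P'3: 0x9C ⊕ 0xE1 ⊕ 0xE3 = 0x9E.

P'0 = 0xEF, P'1 = 0xC6, P'2 = 0xBD, P'3 = 0x9E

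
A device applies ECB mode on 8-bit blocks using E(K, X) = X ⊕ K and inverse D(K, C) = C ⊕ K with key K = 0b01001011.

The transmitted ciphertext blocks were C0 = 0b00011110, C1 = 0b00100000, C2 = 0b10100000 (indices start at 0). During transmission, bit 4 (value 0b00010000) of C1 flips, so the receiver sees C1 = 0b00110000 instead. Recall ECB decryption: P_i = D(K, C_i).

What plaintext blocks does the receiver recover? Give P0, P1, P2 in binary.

P0 = 0b01010101, P1 = 0b01111011, P2 = 0b11101011

Only C1 changed, to 0b00110000. In ECB, a change in C_i affects only P_i. Decrypting the received ciphertext:
P0: D(K, 0b00011110) = 0b01010101.
P1: D(K, 0b00110000) = 0b01111011.
P2: D(K, 0b10100000) = 0b11101011.
Blocks that differ from the original plaintext: P1.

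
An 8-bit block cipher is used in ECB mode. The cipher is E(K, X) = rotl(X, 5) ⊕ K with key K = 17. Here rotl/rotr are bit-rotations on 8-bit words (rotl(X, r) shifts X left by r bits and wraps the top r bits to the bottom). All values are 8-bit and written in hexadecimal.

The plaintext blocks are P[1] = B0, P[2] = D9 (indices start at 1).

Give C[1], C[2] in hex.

ECB encryption: C_i = E(K, P_i).
C[1]: E(K, B0) = 01.
C[2]: E(K, D9) = 2C.

C[1] = 01, C[2] = 2C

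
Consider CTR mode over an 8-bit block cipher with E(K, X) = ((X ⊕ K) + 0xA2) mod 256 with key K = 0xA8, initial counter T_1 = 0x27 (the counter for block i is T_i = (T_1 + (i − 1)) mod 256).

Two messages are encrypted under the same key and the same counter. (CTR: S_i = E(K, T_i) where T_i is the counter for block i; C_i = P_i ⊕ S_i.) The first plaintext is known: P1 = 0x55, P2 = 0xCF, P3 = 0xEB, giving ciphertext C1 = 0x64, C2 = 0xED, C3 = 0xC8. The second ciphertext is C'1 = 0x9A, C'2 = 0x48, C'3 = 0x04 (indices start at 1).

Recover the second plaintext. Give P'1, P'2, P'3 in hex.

In CTR with a reused counter, both messages share the same keystream S_i, so C_i ⊕ C'_i = P_i ⊕ P'_i and thus P'_i = P_i ⊕ C_i ⊕ C'_i.
P'1: 0x55 ⊕ 0x64 ⊕ 0x9A = 0xAB.
P'2: 0xCF ⊕ 0xED ⊕ 0x48 = 0x6A.
P'3: 0xEB ⊕ 0xC8 ⊕ 0x04 = 0x27.

P'1 = 0xAB, P'2 = 0x6A, P'3 = 0x27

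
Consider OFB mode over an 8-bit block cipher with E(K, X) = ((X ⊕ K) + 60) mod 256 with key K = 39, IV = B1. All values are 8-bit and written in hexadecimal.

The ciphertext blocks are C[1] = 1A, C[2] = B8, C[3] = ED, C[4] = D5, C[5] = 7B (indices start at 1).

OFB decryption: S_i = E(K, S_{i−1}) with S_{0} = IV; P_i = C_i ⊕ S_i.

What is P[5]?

P[1]: S = E(K, B1) = E8; 1A ⊕ E8 = F2.
P[2]: S = E(K, E8) = 31; B8 ⊕ 31 = 89.
P[3]: S = E(K, 31) = 68; ED ⊕ 68 = 85.
P[4]: S = E(K, 68) = B1; D5 ⊕ B1 = 64.
P[5]: S = E(K, B1) = E8; 7B ⊕ E8 = 93.

P[5] = 93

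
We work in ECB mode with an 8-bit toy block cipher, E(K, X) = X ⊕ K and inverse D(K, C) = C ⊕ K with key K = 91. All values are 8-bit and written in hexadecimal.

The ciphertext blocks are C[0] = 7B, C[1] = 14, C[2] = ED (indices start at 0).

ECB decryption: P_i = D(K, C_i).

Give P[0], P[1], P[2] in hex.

P[0] = EA, P[1] = 85, P[2] = 7C

P[0]: D(K, 7B) = EA.
P[1]: D(K, 14) = 85.
P[2]: D(K, ED) = 7C.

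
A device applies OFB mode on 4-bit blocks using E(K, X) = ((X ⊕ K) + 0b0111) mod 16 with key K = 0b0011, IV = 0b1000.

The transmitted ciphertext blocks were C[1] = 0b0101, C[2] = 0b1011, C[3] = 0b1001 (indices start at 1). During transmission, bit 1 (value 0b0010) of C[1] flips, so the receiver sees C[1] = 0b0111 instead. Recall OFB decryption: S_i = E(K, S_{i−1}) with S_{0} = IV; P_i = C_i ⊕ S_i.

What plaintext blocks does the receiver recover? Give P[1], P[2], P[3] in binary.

P[1] = 0b0101, P[2] = 0b0011, P[3] = 0b1011

Only C[1] changed, to 0b0111. In OFB, a change in C_i flips the same bit in P_i only; the keystream is unaffected. Decrypting the received ciphertext:
P[1]: S = E(K, 0b1000) = 0b0010; 0b0111 ⊕ 0b0010 = 0b0101.
P[2]: S = E(K, 0b0010) = 0b1000; 0b1011 ⊕ 0b1000 = 0b0011.
P[3]: S = E(K, 0b1000) = 0b0010; 0b1001 ⊕ 0b0010 = 0b1011.
Blocks that differ from the original plaintext: P[1].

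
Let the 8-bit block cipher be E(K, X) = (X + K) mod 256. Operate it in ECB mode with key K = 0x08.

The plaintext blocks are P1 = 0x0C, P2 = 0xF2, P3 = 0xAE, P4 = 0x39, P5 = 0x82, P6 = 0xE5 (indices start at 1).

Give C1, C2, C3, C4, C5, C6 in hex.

C1 = 0x14, C2 = 0xFA, C3 = 0xB6, C4 = 0x41, C5 = 0x8A, C6 = 0xED

ECB encryption: C_i = E(K, P_i).
C1: E(K, 0x0C) = 0x14.
C2: E(K, 0xF2) = 0xFA.
C3: E(K, 0xAE) = 0xB6.
C4: E(K, 0x39) = 0x41.
C5: E(K, 0x82) = 0x8A.
C6: E(K, 0xE5) = 0xED.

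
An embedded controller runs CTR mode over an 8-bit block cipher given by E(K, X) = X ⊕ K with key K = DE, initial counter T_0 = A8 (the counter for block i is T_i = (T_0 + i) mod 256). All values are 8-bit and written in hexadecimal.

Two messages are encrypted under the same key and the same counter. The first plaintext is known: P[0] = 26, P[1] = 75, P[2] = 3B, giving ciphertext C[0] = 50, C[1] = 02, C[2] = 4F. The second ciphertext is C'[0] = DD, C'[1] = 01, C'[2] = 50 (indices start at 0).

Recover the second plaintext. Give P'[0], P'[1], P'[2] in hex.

P'[0] = AB, P'[1] = 76, P'[2] = 24

In CTR with a reused counter, both messages share the same keystream S_i, so C_i ⊕ C'_i = P_i ⊕ P'_i and thus P'_i = P_i ⊕ C_i ⊕ C'_i.
P'[0]: 26 ⊕ 50 ⊕ DD = AB.
P'[1]: 75 ⊕ 02 ⊕ 01 = 76.
P'[2]: 3B ⊕ 4F ⊕ 50 = 24.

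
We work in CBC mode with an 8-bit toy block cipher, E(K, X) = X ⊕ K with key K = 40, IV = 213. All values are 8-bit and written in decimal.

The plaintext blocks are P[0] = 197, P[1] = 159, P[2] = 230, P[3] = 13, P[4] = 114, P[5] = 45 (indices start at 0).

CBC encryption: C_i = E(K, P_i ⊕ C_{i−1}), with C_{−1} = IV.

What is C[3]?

C[0]: P[0] ⊕ 213 = 16; E(K, 16) = 56.
C[1]: P[1] ⊕ 56 = 167; E(K, 167) = 143.
C[2]: P[2] ⊕ 143 = 105; E(K, 105) = 65.
C[3]: P[3] ⊕ 65 = 76; E(K, 76) = 100.

C[3] = 100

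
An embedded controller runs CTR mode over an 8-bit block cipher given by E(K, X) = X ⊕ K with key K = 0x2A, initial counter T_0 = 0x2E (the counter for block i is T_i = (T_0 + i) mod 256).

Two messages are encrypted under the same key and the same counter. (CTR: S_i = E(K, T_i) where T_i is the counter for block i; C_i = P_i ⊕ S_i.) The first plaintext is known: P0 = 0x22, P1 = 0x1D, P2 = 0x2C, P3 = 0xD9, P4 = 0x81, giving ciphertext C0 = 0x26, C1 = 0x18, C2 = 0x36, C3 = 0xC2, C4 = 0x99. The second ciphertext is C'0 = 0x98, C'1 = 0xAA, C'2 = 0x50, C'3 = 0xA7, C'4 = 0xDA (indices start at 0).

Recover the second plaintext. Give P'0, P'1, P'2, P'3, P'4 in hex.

In CTR with a reused counter, both messages share the same keystream S_i, so C_i ⊕ C'_i = P_i ⊕ P'_i and thus P'_i = P_i ⊕ C_i ⊕ C'_i.
P'0: 0x22 ⊕ 0x26 ⊕ 0x98 = 0x9C.
P'1: 0x1D ⊕ 0x18 ⊕ 0xAA = 0xAF.
P'2: 0x2C ⊕ 0x36 ⊕ 0x50 = 0x4A.
P'3: 0xD9 ⊕ 0xC2 ⊕ 0xA7 = 0xBC.
P'4: 0x81 ⊕ 0x99 ⊕ 0xDA = 0xC2.

P'0 = 0x9C, P'1 = 0xAF, P'2 = 0x4A, P'3 = 0xBC, P'4 = 0xC2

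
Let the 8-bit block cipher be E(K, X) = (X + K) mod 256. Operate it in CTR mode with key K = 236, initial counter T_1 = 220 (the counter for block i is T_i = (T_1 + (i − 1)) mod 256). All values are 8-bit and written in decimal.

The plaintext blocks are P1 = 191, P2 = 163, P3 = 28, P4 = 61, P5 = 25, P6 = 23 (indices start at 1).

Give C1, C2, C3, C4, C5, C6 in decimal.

CTR encryption: S_i = E(K, T_i) where T_i is the counter for block i; C_i = P_i ⊕ S_i.
C1: T = 220, S = E(K, T) = 200; 191 ⊕ 200 = 119.
C2: T = 221, S = E(K, T) = 201; 163 ⊕ 201 = 106.
C3: T = 222, S = E(K, T) = 202; 28 ⊕ 202 = 214.
C4: T = 223, S = E(K, T) = 203; 61 ⊕ 203 = 246.
C5: T = 224, S = E(K, T) = 204; 25 ⊕ 204 = 213.
C6: T = 225, S = E(K, T) = 205; 23 ⊕ 205 = 218.

C1 = 119, C2 = 106, C3 = 214, C4 = 246, C5 = 213, C6 = 218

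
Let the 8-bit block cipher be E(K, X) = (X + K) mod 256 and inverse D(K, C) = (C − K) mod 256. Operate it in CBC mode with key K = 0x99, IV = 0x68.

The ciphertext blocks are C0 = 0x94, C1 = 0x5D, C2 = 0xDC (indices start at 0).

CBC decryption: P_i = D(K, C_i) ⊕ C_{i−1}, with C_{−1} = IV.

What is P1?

P1: D(K, 0x5D) = 0xC4; 0xC4 ⊕ 0x94 = 0x50.

P1 = 0x50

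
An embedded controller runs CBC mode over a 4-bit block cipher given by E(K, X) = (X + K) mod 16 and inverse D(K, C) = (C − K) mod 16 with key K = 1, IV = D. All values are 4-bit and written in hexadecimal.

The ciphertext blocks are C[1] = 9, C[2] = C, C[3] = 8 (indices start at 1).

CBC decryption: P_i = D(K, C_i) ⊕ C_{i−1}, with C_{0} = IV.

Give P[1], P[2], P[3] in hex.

P[1] = 5, P[2] = 2, P[3] = B

P[1]: D(K, 9) = 8; 8 ⊕ D = 5.
P[2]: D(K, C) = B; B ⊕ 9 = 2.
P[3]: D(K, 8) = 7; 7 ⊕ C = B.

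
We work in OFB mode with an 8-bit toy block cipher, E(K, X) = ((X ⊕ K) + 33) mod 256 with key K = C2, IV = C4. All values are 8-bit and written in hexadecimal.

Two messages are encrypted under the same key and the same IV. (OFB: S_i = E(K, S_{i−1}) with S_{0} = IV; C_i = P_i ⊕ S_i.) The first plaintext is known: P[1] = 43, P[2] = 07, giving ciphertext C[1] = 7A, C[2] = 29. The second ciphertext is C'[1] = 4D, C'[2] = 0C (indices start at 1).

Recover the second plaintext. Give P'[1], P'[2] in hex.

P'[1] = 74, P'[2] = 22

In OFB with a reused IV, both messages share the same keystream S_i, so C_i ⊕ C'_i = P_i ⊕ P'_i and thus P'_i = P_i ⊕ C_i ⊕ C'_i.
P'[1]: 43 ⊕ 7A ⊕ 4D = 74.
P'[2]: 07 ⊕ 29 ⊕ 0C = 22.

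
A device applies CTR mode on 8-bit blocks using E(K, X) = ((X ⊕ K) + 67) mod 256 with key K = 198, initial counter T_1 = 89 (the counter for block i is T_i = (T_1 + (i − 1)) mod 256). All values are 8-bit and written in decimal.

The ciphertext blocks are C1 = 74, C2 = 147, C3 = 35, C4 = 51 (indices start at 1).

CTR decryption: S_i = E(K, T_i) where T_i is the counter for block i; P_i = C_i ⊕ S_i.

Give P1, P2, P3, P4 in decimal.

P1: T = 89, S = E(K, T) = 226; 74 ⊕ 226 = 168.
P2: T = 90, S = E(K, T) = 223; 147 ⊕ 223 = 76.
P3: T = 91, S = E(K, T) = 224; 35 ⊕ 224 = 195.
P4: T = 92, S = E(K, T) = 221; 51 ⊕ 221 = 238.

P1 = 168, P2 = 76, P3 = 195, P4 = 238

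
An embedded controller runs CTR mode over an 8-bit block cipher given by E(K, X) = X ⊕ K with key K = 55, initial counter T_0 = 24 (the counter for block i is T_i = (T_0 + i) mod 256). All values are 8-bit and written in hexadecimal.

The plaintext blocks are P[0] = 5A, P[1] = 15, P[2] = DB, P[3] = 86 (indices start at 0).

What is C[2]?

CTR encryption: S_i = E(K, T_i) where T_i is the counter for block i; C_i = P_i ⊕ S_i.
C[0]: T = 24, S = E(K, T) = 71; 5A ⊕ 71 = 2B.
C[1]: T = 25, S = E(K, T) = 70; 15 ⊕ 70 = 65.
C[2]: T = 26, S = E(K, T) = 73; DB ⊕ 73 = A8.

C[2] = A8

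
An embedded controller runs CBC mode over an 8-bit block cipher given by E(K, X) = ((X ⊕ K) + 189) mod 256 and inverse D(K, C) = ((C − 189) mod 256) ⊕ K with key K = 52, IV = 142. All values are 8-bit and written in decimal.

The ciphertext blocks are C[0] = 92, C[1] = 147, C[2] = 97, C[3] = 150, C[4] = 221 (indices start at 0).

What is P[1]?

P[1] = 190

CBC decryption: P_i = D(K, C_i) ⊕ C_{i−1}, with C_{−1} = IV.
P[1]: D(K, 147) = 226; 226 ⊕ 92 = 190.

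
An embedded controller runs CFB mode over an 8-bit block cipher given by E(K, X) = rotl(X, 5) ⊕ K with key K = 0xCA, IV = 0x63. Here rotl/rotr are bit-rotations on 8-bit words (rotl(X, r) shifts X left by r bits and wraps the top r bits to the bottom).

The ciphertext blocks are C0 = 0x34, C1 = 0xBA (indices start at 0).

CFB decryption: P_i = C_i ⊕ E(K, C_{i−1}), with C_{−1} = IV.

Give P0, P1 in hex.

P0: E(K, 0x63) = 0xA6; 0x34 ⊕ 0xA6 = 0x92.
P1: E(K, 0x34) = 0x4C; 0xBA ⊕ 0x4C = 0xF6.

P0 = 0x92, P1 = 0xF6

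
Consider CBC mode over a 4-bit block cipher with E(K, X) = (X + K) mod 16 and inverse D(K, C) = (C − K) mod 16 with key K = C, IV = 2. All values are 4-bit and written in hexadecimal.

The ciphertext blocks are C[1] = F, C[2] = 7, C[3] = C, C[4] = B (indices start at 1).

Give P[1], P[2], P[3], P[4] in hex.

P[1] = 1, P[2] = 4, P[3] = 7, P[4] = 3

CBC decryption: P_i = D(K, C_i) ⊕ C_{i−1}, with C_{0} = IV.
P[1]: D(K, F) = 3; 3 ⊕ 2 = 1.
P[2]: D(K, 7) = B; B ⊕ F = 4.
P[3]: D(K, C) = 0; 0 ⊕ 7 = 7.
P[4]: D(K, B) = F; F ⊕ C = 3.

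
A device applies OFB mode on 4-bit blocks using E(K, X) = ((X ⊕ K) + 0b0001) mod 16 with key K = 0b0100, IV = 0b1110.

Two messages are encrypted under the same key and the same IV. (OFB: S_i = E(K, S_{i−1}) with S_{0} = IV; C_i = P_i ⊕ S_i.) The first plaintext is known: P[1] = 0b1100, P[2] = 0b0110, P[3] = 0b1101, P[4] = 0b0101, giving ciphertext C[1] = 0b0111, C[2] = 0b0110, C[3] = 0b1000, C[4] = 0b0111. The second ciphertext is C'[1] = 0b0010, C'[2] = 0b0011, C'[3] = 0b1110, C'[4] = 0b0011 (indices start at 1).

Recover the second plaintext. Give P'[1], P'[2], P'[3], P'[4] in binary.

P'[1] = 0b1001, P'[2] = 0b0011, P'[3] = 0b1011, P'[4] = 0b0001

In OFB with a reused IV, both messages share the same keystream S_i, so C_i ⊕ C'_i = P_i ⊕ P'_i and thus P'_i = P_i ⊕ C_i ⊕ C'_i.
P'[1]: 0b1100 ⊕ 0b0111 ⊕ 0b0010 = 0b1001.
P'[2]: 0b0110 ⊕ 0b0110 ⊕ 0b0011 = 0b0011.
P'[3]: 0b1101 ⊕ 0b1000 ⊕ 0b1110 = 0b1011.
P'[4]: 0b0101 ⊕ 0b0111 ⊕ 0b0011 = 0b0001.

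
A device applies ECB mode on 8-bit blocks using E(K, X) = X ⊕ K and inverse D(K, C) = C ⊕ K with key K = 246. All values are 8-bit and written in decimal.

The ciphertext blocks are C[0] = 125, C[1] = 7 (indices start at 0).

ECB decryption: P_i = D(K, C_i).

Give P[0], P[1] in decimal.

P[0] = 139, P[1] = 241

P[0]: D(K, 125) = 139.
P[1]: D(K, 7) = 241.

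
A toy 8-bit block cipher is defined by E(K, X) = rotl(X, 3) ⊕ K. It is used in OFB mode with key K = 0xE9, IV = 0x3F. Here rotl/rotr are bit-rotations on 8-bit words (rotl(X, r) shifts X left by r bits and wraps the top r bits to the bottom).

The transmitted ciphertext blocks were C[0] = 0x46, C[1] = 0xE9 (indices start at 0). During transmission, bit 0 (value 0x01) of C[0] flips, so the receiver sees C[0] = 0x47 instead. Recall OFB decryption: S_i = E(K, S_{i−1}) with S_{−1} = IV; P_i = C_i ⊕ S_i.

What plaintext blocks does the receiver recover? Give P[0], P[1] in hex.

Only C[0] changed, to 0x47. In OFB, a change in C_i flips the same bit in P_i only; the keystream is unaffected. Decrypting the received ciphertext:
P[0]: S = E(K, 0x3F) = 0x10; 0x47 ⊕ 0x10 = 0x57.
P[1]: S = E(K, 0x10) = 0x69; 0xE9 ⊕ 0x69 = 0x80.
Blocks that differ from the original plaintext: P[0].

P[0] = 0x57, P[1] = 0x80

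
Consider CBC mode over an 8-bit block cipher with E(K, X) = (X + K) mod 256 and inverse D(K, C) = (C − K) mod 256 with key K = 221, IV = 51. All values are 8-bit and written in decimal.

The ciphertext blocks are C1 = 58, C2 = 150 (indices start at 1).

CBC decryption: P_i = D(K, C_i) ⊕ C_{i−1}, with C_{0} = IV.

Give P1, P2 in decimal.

P1 = 110, P2 = 131

P1: D(K, 58) = 93; 93 ⊕ 51 = 110.
P2: D(K, 150) = 185; 185 ⊕ 58 = 131.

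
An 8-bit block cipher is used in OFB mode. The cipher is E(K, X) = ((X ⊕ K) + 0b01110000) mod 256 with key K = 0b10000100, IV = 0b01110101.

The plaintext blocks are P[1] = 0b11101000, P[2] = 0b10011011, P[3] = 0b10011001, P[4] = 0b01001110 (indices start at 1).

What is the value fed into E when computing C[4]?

0b01000001

OFB encryption: S_i = E(K, S_{i−1}) with S_{0} = IV; C_i = P_i ⊕ S_i.
C[1]: S = E(K, 0b01110101) = 0b01100001; 0b11101000 ⊕ 0b01100001 = 0b10001001.
C[2]: S = E(K, 0b01100001) = 0b01010101; 0b10011011 ⊕ 0b01010101 = 0b11001110.
C[3]: S = E(K, 0b01010101) = 0b01000001; 0b10011001 ⊕ 0b01000001 = 0b11011000.
C[4]: S = E(K, 0b01000001) = 0b00110101; 0b01001110 ⊕ 0b00110101 = 0b01111011.
So the input to E for block [4] is 0b01000001.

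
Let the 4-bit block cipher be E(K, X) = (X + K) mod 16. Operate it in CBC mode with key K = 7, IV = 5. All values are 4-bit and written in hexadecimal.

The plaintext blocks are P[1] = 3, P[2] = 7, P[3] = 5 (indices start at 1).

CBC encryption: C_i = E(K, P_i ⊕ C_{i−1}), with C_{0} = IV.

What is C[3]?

C[1]: P[1] ⊕ 5 = 6; E(K, 6) = D.
C[2]: P[2] ⊕ D = A; E(K, A) = 1.
C[3]: P[3] ⊕ 1 = 4; E(K, 4) = B.

C[3] = B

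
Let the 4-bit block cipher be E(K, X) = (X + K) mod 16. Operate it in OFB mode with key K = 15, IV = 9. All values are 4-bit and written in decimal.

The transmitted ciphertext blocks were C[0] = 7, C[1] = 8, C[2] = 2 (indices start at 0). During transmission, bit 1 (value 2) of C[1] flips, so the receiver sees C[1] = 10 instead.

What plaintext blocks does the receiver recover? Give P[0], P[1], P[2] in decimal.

OFB decryption: S_i = E(K, S_{i−1}) with S_{−1} = IV; P_i = C_i ⊕ S_i.
Only C[1] changed, to 10. In OFB, a change in C_i flips the same bit in P_i only; the keystream is unaffected. Decrypting the received ciphertext:
P[0]: S = E(K, 9) = 8; 7 ⊕ 8 = 15.
P[1]: S = E(K, 8) = 7; 10 ⊕ 7 = 13.
P[2]: S = E(K, 7) = 6; 2 ⊕ 6 = 4.
Blocks that differ from the original plaintext: P[1].

P[0] = 15, P[1] = 13, P[2] = 4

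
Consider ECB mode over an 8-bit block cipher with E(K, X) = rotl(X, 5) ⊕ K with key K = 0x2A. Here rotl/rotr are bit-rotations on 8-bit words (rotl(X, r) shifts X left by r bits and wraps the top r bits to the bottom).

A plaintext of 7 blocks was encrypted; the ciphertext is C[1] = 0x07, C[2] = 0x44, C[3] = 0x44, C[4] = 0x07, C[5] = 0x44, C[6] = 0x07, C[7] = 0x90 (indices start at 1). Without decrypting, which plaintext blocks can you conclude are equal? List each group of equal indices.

ECB encrypts each block independently with the same key, so equal ciphertext blocks imply equal plaintext blocks.
C[1] = C[4] = C[6] = 0x07, so P[1] = P[4] = P[6].
C[2] = C[3] = C[5] = 0x44, so P[2] = P[3] = P[5].

P[1] = P[4] = P[6]; P[2] = P[3] = P[5]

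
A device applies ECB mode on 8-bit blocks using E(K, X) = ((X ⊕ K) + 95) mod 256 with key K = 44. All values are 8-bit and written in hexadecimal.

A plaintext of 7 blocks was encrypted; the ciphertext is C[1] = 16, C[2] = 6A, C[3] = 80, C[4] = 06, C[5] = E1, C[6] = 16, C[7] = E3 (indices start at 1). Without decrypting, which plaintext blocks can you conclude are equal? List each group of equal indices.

P[1] = P[6]

ECB encrypts each block independently with the same key, so equal ciphertext blocks imply equal plaintext blocks.
C[1] = C[6] = 16, so P[1] = P[6].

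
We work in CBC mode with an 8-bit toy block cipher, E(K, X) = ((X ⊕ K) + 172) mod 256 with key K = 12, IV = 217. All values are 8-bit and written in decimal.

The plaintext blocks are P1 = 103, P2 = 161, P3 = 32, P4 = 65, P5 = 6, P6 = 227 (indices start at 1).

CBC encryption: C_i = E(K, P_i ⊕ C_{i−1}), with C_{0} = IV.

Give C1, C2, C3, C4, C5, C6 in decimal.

C1: P1 ⊕ 217 = 190; E(K, 190) = 94.
C2: P2 ⊕ 94 = 255; E(K, 255) = 159.
C3: P3 ⊕ 159 = 191; E(K, 191) = 95.
C4: P4 ⊕ 95 = 30; E(K, 30) = 190.
C5: P5 ⊕ 190 = 184; E(K, 184) = 96.
C6: P6 ⊕ 96 = 131; E(K, 131) = 59.

C1 = 94, C2 = 159, C3 = 95, C4 = 190, C5 = 96, C6 = 59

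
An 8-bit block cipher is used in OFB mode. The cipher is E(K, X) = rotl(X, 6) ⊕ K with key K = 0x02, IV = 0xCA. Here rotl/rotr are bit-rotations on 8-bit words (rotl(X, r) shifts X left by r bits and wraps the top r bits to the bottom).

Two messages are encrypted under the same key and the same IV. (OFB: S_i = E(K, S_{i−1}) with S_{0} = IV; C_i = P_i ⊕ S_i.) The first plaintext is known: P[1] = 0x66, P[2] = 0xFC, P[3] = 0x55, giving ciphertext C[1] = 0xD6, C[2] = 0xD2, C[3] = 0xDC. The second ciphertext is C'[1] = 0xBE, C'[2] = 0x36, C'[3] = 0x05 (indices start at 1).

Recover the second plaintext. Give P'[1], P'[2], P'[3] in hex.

In OFB with a reused IV, both messages share the same keystream S_i, so C_i ⊕ C'_i = P_i ⊕ P'_i and thus P'_i = P_i ⊕ C_i ⊕ C'_i.
P'[1]: 0x66 ⊕ 0xD6 ⊕ 0xBE = 0x0E.
P'[2]: 0xFC ⊕ 0xD2 ⊕ 0x36 = 0x18.
P'[3]: 0x55 ⊕ 0xDC ⊕ 0x05 = 0x8C.

P'[1] = 0x0E, P'[2] = 0x18, P'[3] = 0x8C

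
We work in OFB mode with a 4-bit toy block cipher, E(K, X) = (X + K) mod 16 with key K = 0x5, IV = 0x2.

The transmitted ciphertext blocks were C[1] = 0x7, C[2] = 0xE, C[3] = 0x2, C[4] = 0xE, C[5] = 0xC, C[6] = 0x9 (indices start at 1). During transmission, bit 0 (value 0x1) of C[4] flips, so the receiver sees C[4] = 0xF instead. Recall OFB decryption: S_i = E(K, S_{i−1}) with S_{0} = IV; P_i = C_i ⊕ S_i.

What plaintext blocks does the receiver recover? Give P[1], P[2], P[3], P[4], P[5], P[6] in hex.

P[1] = 0x0, P[2] = 0x2, P[3] = 0x3, P[4] = 0x9, P[5] = 0x7, P[6] = 0x9

Only C[4] changed, to 0xF. In OFB, a change in C_i flips the same bit in P_i only; the keystream is unaffected. Decrypting the received ciphertext:
P[1]: S = E(K, 0x2) = 0x7; 0x7 ⊕ 0x7 = 0x0.
P[2]: S = E(K, 0x7) = 0xC; 0xE ⊕ 0xC = 0x2.
P[3]: S = E(K, 0xC) = 0x1; 0x2 ⊕ 0x1 = 0x3.
P[4]: S = E(K, 0x1) = 0x6; 0xF ⊕ 0x6 = 0x9.
P[5]: S = E(K, 0x6) = 0xB; 0xC ⊕ 0xB = 0x7.
P[6]: S = E(K, 0xB) = 0x0; 0x9 ⊕ 0x0 = 0x9.
Blocks that differ from the original plaintext: P[4].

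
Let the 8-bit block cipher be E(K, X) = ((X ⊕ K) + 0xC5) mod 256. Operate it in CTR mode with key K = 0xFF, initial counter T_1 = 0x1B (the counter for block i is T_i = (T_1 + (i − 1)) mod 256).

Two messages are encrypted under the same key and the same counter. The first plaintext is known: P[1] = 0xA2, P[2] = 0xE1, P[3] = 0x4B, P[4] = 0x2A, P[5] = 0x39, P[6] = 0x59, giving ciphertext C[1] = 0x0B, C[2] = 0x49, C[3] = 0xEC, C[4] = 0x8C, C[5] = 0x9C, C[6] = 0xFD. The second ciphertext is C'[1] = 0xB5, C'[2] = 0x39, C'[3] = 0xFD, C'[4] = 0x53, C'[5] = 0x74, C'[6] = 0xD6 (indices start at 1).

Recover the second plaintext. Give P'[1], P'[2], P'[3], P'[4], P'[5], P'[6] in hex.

In CTR with a reused counter, both messages share the same keystream S_i, so C_i ⊕ C'_i = P_i ⊕ P'_i and thus P'_i = P_i ⊕ C_i ⊕ C'_i.
P'[1]: 0xA2 ⊕ 0x0B ⊕ 0xB5 = 0x1C.
P'[2]: 0xE1 ⊕ 0x49 ⊕ 0x39 = 0x91.
P'[3]: 0x4B ⊕ 0xEC ⊕ 0xFD = 0x5A.
P'[4]: 0x2A ⊕ 0x8C ⊕ 0x53 = 0xF5.
P'[5]: 0x39 ⊕ 0x9C ⊕ 0x74 = 0xD1.
P'[6]: 0x59 ⊕ 0xFD ⊕ 0xD6 = 0x72.

P'[1] = 0x1C, P'[2] = 0x91, P'[3] = 0x5A, P'[4] = 0xF5, P'[5] = 0xD1, P'[6] = 0x72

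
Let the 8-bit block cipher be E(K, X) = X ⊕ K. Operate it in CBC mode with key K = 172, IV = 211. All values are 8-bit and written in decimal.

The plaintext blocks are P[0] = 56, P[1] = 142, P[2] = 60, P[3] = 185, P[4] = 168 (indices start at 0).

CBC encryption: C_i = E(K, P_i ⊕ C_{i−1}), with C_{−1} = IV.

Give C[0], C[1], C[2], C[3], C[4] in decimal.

C[0] = 71, C[1] = 101, C[2] = 245, C[3] = 224, C[4] = 228

C[0]: P[0] ⊕ 211 = 235; E(K, 235) = 71.
C[1]: P[1] ⊕ 71 = 201; E(K, 201) = 101.
C[2]: P[2] ⊕ 101 = 89; E(K, 89) = 245.
C[3]: P[3] ⊕ 245 = 76; E(K, 76) = 224.
C[4]: P[4] ⊕ 224 = 72; E(K, 72) = 228.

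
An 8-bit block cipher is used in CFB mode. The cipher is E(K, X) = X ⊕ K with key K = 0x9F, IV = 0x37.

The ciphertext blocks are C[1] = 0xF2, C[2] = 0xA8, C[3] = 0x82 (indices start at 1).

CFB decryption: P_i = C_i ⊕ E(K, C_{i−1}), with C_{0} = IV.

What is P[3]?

P[3] = 0xB5

P[3]: E(K, 0xA8) = 0x37; 0x82 ⊕ 0x37 = 0xB5.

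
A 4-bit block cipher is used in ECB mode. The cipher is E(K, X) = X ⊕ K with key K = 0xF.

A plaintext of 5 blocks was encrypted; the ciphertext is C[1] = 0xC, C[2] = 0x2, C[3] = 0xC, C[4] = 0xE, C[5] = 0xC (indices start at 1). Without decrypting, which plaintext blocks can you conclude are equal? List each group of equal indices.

P[1] = P[3] = P[5]

ECB encrypts each block independently with the same key, so equal ciphertext blocks imply equal plaintext blocks.
C[1] = C[3] = C[5] = 0xC, so P[1] = P[3] = P[5].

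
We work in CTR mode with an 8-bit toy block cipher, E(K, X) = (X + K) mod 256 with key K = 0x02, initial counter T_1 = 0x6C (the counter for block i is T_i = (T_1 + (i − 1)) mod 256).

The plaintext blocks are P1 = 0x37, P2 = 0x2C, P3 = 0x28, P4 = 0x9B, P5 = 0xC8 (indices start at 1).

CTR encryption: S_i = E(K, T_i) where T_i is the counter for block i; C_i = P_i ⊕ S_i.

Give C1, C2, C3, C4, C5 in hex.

C1 = 0x59, C2 = 0x43, C3 = 0x58, C4 = 0xEA, C5 = 0xBA

C1: T = 0x6C, S = E(K, T) = 0x6E; 0x37 ⊕ 0x6E = 0x59.
C2: T = 0x6D, S = E(K, T) = 0x6F; 0x2C ⊕ 0x6F = 0x43.
C3: T = 0x6E, S = E(K, T) = 0x70; 0x28 ⊕ 0x70 = 0x58.
C4: T = 0x6F, S = E(K, T) = 0x71; 0x9B ⊕ 0x71 = 0xEA.
C5: T = 0x70, S = E(K, T) = 0x72; 0xC8 ⊕ 0x72 = 0xBA.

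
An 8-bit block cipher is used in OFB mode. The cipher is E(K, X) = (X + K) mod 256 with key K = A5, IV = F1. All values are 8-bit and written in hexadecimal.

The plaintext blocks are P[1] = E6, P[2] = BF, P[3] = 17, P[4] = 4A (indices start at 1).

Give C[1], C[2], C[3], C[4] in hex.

OFB encryption: S_i = E(K, S_{i−1}) with S_{0} = IV; C_i = P_i ⊕ S_i.
C[1]: S = E(K, F1) = 96; E6 ⊕ 96 = 70.
C[2]: S = E(K, 96) = 3B; BF ⊕ 3B = 84.
C[3]: S = E(K, 3B) = E0; 17 ⊕ E0 = F7.
C[4]: S = E(K, E0) = 85; 4A ⊕ 85 = CF.

C[1] = 70, C[2] = 84, C[3] = F7, C[4] = CF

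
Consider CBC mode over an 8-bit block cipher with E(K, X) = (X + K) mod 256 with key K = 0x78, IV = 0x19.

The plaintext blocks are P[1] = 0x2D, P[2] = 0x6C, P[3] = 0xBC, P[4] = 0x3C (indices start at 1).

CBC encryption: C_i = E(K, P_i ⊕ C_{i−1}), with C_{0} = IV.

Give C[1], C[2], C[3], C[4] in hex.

C[1] = 0xAC, C[2] = 0x38, C[3] = 0xFC, C[4] = 0x38

C[1]: P[1] ⊕ 0x19 = 0x34; E(K, 0x34) = 0xAC.
C[2]: P[2] ⊕ 0xAC = 0xC0; E(K, 0xC0) = 0x38.
C[3]: P[3] ⊕ 0x38 = 0x84; E(K, 0x84) = 0xFC.
C[4]: P[4] ⊕ 0xFC = 0xC0; E(K, 0xC0) = 0x38.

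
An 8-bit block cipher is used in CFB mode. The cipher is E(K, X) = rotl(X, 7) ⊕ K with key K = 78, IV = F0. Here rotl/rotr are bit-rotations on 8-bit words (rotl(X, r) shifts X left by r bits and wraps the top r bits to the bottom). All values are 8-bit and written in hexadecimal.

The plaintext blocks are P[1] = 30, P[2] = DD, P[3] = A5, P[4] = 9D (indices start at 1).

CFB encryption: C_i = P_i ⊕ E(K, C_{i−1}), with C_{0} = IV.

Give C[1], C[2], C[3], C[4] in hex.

C[1]: E(K, F0) = 00; 30 ⊕ 00 = 30.
C[2]: E(K, 30) = 60; DD ⊕ 60 = BD.
C[3]: E(K, BD) = A6; A5 ⊕ A6 = 03.
C[4]: E(K, 03) = F9; 9D ⊕ F9 = 64.

C[1] = 30, C[2] = BD, C[3] = 03, C[4] = 64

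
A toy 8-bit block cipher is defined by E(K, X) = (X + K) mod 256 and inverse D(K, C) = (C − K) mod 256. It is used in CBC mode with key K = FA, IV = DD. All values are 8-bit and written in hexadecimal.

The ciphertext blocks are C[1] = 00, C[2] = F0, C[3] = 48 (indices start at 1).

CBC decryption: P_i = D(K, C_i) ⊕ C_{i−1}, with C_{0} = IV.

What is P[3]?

P[3]: D(K, 48) = 4E; 4E ⊕ F0 = BE.

P[3] = BE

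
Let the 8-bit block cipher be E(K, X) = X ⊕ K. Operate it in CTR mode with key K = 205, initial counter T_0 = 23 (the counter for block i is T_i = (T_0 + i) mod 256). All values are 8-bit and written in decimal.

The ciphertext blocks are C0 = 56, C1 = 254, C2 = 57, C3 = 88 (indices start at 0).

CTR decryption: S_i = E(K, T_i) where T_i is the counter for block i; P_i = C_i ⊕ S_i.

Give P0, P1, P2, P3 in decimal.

P0: T = 23, S = E(K, T) = 218; 56 ⊕ 218 = 226.
P1: T = 24, S = E(K, T) = 213; 254 ⊕ 213 = 43.
P2: T = 25, S = E(K, T) = 212; 57 ⊕ 212 = 237.
P3: T = 26, S = E(K, T) = 215; 88 ⊕ 215 = 143.

P0 = 226, P1 = 43, P2 = 237, P3 = 143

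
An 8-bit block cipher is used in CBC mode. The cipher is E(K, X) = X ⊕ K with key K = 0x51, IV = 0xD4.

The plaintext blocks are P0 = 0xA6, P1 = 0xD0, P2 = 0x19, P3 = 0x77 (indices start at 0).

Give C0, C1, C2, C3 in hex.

C0 = 0x23, C1 = 0xA2, C2 = 0xEA, C3 = 0xCC

CBC encryption: C_i = E(K, P_i ⊕ C_{i−1}), with C_{−1} = IV.
C0: P0 ⊕ 0xD4 = 0x72; E(K, 0x72) = 0x23.
C1: P1 ⊕ 0x23 = 0xF3; E(K, 0xF3) = 0xA2.
C2: P2 ⊕ 0xA2 = 0xBB; E(K, 0xBB) = 0xEA.
C3: P3 ⊕ 0xEA = 0x9D; E(K, 0x9D) = 0xCC.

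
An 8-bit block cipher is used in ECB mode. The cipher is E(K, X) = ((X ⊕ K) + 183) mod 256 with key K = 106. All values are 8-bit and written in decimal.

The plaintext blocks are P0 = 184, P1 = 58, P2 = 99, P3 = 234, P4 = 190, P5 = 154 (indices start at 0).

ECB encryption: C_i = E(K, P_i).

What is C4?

C4: E(K, 190) = 139.

C4 = 139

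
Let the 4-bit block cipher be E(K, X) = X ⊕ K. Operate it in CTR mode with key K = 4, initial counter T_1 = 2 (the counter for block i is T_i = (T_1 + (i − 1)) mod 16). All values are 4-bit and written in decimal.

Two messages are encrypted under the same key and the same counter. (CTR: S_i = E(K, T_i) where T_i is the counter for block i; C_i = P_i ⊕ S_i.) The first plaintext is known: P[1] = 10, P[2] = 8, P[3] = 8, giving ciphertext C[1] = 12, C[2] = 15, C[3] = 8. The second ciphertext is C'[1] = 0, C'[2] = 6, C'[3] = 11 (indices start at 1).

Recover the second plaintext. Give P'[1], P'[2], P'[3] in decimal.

In CTR with a reused counter, both messages share the same keystream S_i, so C_i ⊕ C'_i = P_i ⊕ P'_i and thus P'_i = P_i ⊕ C_i ⊕ C'_i.
P'[1]: 10 ⊕ 12 ⊕ 0 = 6.
P'[2]: 8 ⊕ 15 ⊕ 6 = 1.
P'[3]: 8 ⊕ 8 ⊕ 11 = 11.

P'[1] = 6, P'[2] = 1, P'[3] = 11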